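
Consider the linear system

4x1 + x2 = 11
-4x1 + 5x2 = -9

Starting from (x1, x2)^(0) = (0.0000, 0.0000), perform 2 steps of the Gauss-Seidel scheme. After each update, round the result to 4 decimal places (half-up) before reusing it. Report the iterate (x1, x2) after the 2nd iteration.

Iteration 1:
  x1 = (11 - (1)·0.0000) / (4) = 2.7500
  x2 = (-9 - (-4)·2.7500) / (5) = 0.4000
Iteration 2:
  x1 = (11 - (1)·0.4000) / (4) = 2.6500
  x2 = (-9 - (-4)·2.6500) / (5) = 0.3200

(2.6500, 0.3200)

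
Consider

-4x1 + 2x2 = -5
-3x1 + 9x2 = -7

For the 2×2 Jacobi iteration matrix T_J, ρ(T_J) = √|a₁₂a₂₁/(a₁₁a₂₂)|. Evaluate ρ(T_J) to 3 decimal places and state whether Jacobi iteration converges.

0.408

a₁₂a₂₁/(a₁₁a₂₂) = (2)·(-3) / ((-4)·(9)) = 0.166667
ρ = √|0.166667| = √0.166667 = 0.408
ρ < 1, so Jacobi converges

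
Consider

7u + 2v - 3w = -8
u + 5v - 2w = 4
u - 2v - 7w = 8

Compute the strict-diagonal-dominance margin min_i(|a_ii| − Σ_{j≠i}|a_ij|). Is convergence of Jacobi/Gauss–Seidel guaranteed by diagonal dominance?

row 1: |7| − (2+3) = 2
row 2: |5| − (1+2) = 2
row 3: |-7| − (1+2) = 4
minimum over rows = 2 → strictly diagonally dominant (convergence guaranteed)

2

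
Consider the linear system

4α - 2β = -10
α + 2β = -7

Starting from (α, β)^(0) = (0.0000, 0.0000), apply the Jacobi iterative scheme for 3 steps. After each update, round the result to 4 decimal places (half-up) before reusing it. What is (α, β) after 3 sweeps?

(-3.6250, -1.3750)

Iteration 1:
  α = (-10 - (-2)·0.0000) / (4) = -2.5000
  β = (-7 - (1)·0.0000) / (2) = -3.5000
Iteration 2:
  α = (-10 - (-2)·-3.5000) / (4) = -4.2500
  β = (-7 - (1)·-2.5000) / (2) = -2.2500
Iteration 3:
  α = (-10 - (-2)·-2.2500) / (4) = -3.6250
  β = (-7 - (1)·-4.2500) / (2) = -1.3750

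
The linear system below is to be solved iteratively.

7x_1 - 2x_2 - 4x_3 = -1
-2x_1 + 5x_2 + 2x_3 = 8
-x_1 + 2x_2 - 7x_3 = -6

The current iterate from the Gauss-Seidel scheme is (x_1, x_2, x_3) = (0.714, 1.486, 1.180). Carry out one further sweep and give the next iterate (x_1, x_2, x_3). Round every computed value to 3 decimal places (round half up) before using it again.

(0.956, 1.510, 1.152)

One sweep:
  x_1 = (-1 - (-2)·1.486 - (-4)·1.180) / (7) = 0.956
  x_2 = (8 - (-2)·0.956 - (2)·1.180) / (5) = 1.510
  x_3 = (-6 - (-1)·0.956 - (2)·1.510) / (-7) = 1.152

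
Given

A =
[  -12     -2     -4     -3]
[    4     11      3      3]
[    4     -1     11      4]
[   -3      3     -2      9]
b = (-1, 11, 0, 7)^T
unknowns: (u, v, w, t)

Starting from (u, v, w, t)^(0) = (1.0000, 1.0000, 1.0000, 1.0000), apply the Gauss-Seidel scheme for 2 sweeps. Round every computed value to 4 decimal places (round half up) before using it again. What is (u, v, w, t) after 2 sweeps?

Iteration 1:
  u = (-1 - (-2)·1.0000 - (-4)·1.0000 - (-3)·1.0000) / (-12) = -0.6667
  v = (11 - (4)·-0.6667 - (3)·1.0000 - (3)·1.0000) / (11) = 0.6970
  w = (0 - (4)·-0.6667 - (-1)·0.6970 - (4)·1.0000) / (11) = -0.0578
  t = (7 - (-3)·-0.6667 - (3)·0.6970 - (-2)·-0.0578) / (9) = 0.3104
Iteration 2:
  u = (-1 - (-2)·0.6970 - (-4)·-0.0578 - (-3)·0.3104) / (-12) = -0.0912
  v = (11 - (4)·-0.0912 - (3)·-0.0578 - (3)·0.3104) / (11) = 0.9643
  w = (0 - (4)·-0.0912 - (-1)·0.9643 - (4)·0.3104) / (11) = 0.0080
  t = (7 - (-3)·-0.0912 - (3)·0.9643 - (-2)·0.0080) / (9) = 0.4277

(-0.0912, 0.9643, 0.0080, 0.4277)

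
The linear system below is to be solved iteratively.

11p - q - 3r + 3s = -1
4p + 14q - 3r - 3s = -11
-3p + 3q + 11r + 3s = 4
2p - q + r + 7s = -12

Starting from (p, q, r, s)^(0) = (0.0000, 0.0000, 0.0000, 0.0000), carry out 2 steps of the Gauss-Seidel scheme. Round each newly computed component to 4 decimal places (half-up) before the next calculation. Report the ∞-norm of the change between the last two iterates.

Iteration 1:
  p = (-1 - (-1)·0.0000 - (-3)·0.0000 - (3)·0.0000) / (11) = -0.0909
  q = (-11 - (4)·-0.0909 - (-3)·0.0000 - (-3)·0.0000) / (14) = -0.7597
  r = (4 - (-3)·-0.0909 - (3)·-0.7597 - (3)·0.0000) / (11) = 0.5460
  s = (-12 - (2)·-0.0909 - (-1)·-0.7597 - (1)·0.5460) / (7) = -1.8748
Iteration 2:
  p = (-1 - (-1)·-0.7597 - (-3)·0.5460 - (3)·-1.8748) / (11) = 0.5002
  q = (-11 - (4)·0.5002 - (-3)·0.5460 - (-3)·-1.8748) / (14) = -1.2134
  r = (4 - (-3)·0.5002 - (3)·-1.2134 - (3)·-1.8748) / (11) = 1.3423
  s = (-12 - (2)·0.5002 - (-1)·-1.2134 - (1)·1.3423) / (7) = -2.2223
Change: (0.5911, -0.4537, 0.7963, -0.3475) → max |·| = 0.7963

0.7963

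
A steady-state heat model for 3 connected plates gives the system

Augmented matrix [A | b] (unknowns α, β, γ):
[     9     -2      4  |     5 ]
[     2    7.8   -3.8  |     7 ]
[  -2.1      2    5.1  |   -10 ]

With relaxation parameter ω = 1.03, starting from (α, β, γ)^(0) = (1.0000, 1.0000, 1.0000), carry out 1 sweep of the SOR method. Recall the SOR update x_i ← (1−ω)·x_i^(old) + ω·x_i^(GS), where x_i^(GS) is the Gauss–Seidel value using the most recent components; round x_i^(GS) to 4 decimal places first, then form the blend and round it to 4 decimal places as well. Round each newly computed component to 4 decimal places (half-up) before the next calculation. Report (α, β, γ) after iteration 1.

Iteration 1:
  α: GS value = (5 - (-2)·1.0000 - (4)·1.0000) / (9) = 0.3333;  α ← (1−ω)·1.0000 + ω·0.3333 = 0.3133
  β: GS value = (7 - (2)·0.3133 - (-3.8)·1.0000) / (7.8) = 1.3043;  β ← (1−ω)·1.0000 + ω·1.3043 = 1.3134
  γ: GS value = (-10 - (-2.1)·0.3133 - (2)·1.3134) / (5.1) = -2.3468;  γ ← (1−ω)·1.0000 + ω·-2.3468 = -2.4472

(0.3133, 1.3134, -2.4472)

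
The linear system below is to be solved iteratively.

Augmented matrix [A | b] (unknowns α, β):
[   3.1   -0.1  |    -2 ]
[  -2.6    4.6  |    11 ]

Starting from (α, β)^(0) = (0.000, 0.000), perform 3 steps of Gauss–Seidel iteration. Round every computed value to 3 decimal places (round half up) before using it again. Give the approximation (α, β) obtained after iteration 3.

(-0.579, 2.064)

Iteration 1:
  α = (-2 - (-0.1)·0.000) / (3.1) = -0.645
  β = (11 - (-2.6)·-0.645) / (4.6) = 2.027
Iteration 2:
  α = (-2 - (-0.1)·2.027) / (3.1) = -0.580
  β = (11 - (-2.6)·-0.580) / (4.6) = 2.063
Iteration 3:
  α = (-2 - (-0.1)·2.063) / (3.1) = -0.579
  β = (11 - (-2.6)·-0.579) / (4.6) = 2.064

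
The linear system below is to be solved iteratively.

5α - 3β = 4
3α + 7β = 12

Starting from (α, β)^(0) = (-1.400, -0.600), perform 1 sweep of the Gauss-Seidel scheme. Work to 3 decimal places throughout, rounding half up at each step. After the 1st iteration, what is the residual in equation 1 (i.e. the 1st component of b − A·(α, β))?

6.378

Iteration 1:
  α = (4 - (-3)·-0.600) / (5) = 0.440
  β = (12 - (3)·0.440) / (7) = 1.526
Residual b − A·x = (6.378, -0.002)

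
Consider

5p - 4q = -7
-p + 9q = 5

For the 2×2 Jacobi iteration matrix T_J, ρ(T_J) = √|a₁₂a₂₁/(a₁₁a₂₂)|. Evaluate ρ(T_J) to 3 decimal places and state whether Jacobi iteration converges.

a₁₂a₂₁/(a₁₁a₂₂) = (-4)·(-1) / ((5)·(9)) = 0.088889
ρ = √|0.088889| = √0.088889 = 0.298
ρ < 1, so Jacobi converges

0.298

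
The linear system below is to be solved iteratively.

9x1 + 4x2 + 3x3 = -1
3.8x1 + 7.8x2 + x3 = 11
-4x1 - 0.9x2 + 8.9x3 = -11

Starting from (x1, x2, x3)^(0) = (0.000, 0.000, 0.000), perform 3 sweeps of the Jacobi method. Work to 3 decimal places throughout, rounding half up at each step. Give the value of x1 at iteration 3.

Iteration 1:
  x1 = (-1 - (4)·0.000 - (3)·0.000) / (9) = -0.111
  x2 = (11 - (3.8)·0.000 - (1)·0.000) / (7.8) = 1.410
  x3 = (-11 - (-4)·0.000 - (-0.9)·0.000) / (8.9) = -1.236
Iteration 2:
  x1 = (-1 - (4)·1.410 - (3)·-1.236) / (9) = -0.326
  x2 = (11 - (3.8)·-0.111 - (1)·-1.236) / (7.8) = 1.623
  x3 = (-11 - (-4)·-0.111 - (-0.9)·1.410) / (8.9) = -1.143
Iteration 3:
  x1 = (-1 - (4)·1.623 - (3)·-1.143) / (9) = -0.451
  x2 = (11 - (3.8)·-0.326 - (1)·-1.143) / (7.8) = 1.716
  x3 = (-11 - (-4)·-0.326 - (-0.9)·1.623) / (8.9) = -1.218

-0.451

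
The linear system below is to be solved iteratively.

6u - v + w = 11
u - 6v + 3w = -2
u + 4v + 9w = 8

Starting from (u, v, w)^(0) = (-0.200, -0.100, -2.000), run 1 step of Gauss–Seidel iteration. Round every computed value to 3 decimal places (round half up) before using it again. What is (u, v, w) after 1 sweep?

Iteration 1:
  u = (11 - (-1)·-0.100 - (1)·-2.000) / (6) = 2.150
  v = (-2 - (1)·2.150 - (3)·-2.000) / (-6) = -0.308
  w = (8 - (1)·2.150 - (4)·-0.308) / (9) = 0.787

(2.150, -0.308, 0.787)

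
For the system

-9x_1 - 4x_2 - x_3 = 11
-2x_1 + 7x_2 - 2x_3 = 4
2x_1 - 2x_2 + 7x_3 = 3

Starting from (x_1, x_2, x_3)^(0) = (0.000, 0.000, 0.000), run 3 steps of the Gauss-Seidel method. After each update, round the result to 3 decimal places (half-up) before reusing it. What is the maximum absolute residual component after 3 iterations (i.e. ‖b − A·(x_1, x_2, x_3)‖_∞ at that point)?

Iteration 1:
  x_1 = (11 - (-4)·0.000 - (-1)·0.000) / (-9) = -1.222
  x_2 = (4 - (-2)·-1.222 - (-2)·0.000) / (7) = 0.222
  x_3 = (3 - (2)·-1.222 - (-2)·0.222) / (7) = 0.841
Iteration 2:
  x_1 = (11 - (-4)·0.222 - (-1)·0.841) / (-9) = -1.414
  x_2 = (4 - (-2)·-1.414 - (-2)·0.841) / (7) = 0.408
  x_3 = (3 - (2)·-1.414 - (-2)·0.408) / (7) = 0.949
Iteration 3:
  x_1 = (11 - (-4)·0.408 - (-1)·0.949) / (-9) = -1.509
  x_2 = (4 - (-2)·-1.509 - (-2)·0.949) / (7) = 0.411
  x_3 = (3 - (2)·-1.509 - (-2)·0.411) / (7) = 0.977
Residual b − A·x = (0.040, 0.059, 0.001); ∞-norm = 0.059

0.059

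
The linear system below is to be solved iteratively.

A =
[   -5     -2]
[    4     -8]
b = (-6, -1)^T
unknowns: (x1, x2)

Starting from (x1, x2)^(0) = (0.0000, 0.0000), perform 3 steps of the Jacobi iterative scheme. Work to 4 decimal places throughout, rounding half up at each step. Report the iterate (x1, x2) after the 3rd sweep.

Iteration 1:
  x1 = (-6 - (-2)·0.0000) / (-5) = 1.2000
  x2 = (-1 - (4)·0.0000) / (-8) = 0.1250
Iteration 2:
  x1 = (-6 - (-2)·0.1250) / (-5) = 1.1500
  x2 = (-1 - (4)·1.2000) / (-8) = 0.7250
Iteration 3:
  x1 = (-6 - (-2)·0.7250) / (-5) = 0.9100
  x2 = (-1 - (4)·1.1500) / (-8) = 0.7000

(0.9100, 0.7000)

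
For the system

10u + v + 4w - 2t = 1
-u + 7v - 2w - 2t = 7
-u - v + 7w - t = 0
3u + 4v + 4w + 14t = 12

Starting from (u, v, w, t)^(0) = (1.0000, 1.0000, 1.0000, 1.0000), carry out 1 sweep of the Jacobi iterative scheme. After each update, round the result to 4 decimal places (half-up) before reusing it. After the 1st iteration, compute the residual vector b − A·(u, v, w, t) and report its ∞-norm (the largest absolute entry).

4.2001

Iteration 1:
  u = (1 - (1)·1.0000 - (4)·1.0000 - (-2)·1.0000) / (10) = -0.2000
  v = (7 - (-1)·1.0000 - (-2)·1.0000 - (-2)·1.0000) / (7) = 1.7143
  w = (0 - (-1)·1.0000 - (-1)·1.0000 - (-1)·1.0000) / (7) = 0.4286
  t = (12 - (3)·1.0000 - (4)·1.0000 - (4)·1.0000) / (14) = 0.0714
Residual b − A·x = (-0.2859, -4.2001, -1.4145, 3.0288); ∞-norm = 4.2001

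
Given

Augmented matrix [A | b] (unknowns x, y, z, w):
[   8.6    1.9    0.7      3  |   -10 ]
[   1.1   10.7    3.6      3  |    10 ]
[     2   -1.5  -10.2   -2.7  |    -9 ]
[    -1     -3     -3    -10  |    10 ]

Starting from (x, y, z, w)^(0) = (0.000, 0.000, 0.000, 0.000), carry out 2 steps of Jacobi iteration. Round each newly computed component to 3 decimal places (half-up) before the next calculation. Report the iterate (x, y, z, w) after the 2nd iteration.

(-1.092, 1.038, 0.782, -1.429)

Iteration 1:
  x = (-10 - (1.9)·0.000 - (0.7)·0.000 - (3)·0.000) / (8.6) = -1.163
  y = (10 - (1.1)·0.000 - (3.6)·0.000 - (3)·0.000) / (10.7) = 0.935
  z = (-9 - (2)·0.000 - (-1.5)·0.000 - (-2.7)·0.000) / (-10.2) = 0.882
  w = (10 - (-1)·0.000 - (-3)·0.000 - (-3)·0.000) / (-10) = -1.000
Iteration 2:
  x = (-10 - (1.9)·0.935 - (0.7)·0.882 - (3)·-1.000) / (8.6) = -1.092
  y = (10 - (1.1)·-1.163 - (3.6)·0.882 - (3)·-1.000) / (10.7) = 1.038
  z = (-9 - (2)·-1.163 - (-1.5)·0.935 - (-2.7)·-1.000) / (-10.2) = 0.782
  w = (10 - (-1)·-1.163 - (-3)·0.935 - (-3)·0.882) / (-10) = -1.429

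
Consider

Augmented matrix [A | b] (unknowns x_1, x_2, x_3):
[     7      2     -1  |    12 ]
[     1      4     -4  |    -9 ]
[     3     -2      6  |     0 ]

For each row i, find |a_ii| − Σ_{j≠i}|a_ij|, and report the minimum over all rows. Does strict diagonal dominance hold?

row 1: |7| − (2+1) = 4
row 2: |4| − (1+4) = -1
row 3: |6| − (3+2) = 1
minimum over rows = -1 → not strictly diagonally dominant

-1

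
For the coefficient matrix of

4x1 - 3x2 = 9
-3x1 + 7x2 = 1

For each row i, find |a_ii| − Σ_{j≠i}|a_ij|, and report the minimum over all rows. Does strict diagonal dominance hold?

1

row 1: |4| − (3) = 1
row 2: |7| − (3) = 4
minimum over rows = 1 → strictly diagonally dominant (convergence guaranteed)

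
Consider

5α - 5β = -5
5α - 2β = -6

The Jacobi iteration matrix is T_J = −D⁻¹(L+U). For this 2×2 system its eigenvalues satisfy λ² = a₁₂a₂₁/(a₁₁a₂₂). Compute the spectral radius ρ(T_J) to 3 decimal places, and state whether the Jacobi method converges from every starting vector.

1.581

a₁₂a₂₁/(a₁₁a₂₂) = (-5)·(5) / ((5)·(-2)) = 2.500000
ρ = √|2.500000| = √2.500000 = 1.581
ρ > 1, so Jacobi diverges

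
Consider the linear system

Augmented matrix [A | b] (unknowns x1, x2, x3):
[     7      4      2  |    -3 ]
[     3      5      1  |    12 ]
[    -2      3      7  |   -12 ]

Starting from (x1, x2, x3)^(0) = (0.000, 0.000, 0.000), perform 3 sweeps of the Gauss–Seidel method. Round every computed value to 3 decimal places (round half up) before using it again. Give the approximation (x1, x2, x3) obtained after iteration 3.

(-1.489, 4.012, -3.859)

Iteration 1:
  x1 = (-3 - (4)·0.000 - (2)·0.000) / (7) = -0.429
  x2 = (12 - (3)·-0.429 - (1)·0.000) / (5) = 2.657
  x3 = (-12 - (-2)·-0.429 - (3)·2.657) / (7) = -2.976
Iteration 2:
  x1 = (-3 - (4)·2.657 - (2)·-2.976) / (7) = -1.097
  x2 = (12 - (3)·-1.097 - (1)·-2.976) / (5) = 3.653
  x3 = (-12 - (-2)·-1.097 - (3)·3.653) / (7) = -3.593
Iteration 3:
  x1 = (-3 - (4)·3.653 - (2)·-3.593) / (7) = -1.489
  x2 = (12 - (3)·-1.489 - (1)·-3.593) / (5) = 4.012
  x3 = (-12 - (-2)·-1.489 - (3)·4.012) / (7) = -3.859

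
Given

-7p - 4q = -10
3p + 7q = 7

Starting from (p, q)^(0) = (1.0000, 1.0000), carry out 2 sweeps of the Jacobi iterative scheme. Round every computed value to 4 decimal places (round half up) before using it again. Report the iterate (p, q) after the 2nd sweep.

Iteration 1:
  p = (-10 - (-4)·1.0000) / (-7) = 0.8571
  q = (7 - (3)·1.0000) / (7) = 0.5714
Iteration 2:
  p = (-10 - (-4)·0.5714) / (-7) = 1.1021
  q = (7 - (3)·0.8571) / (7) = 0.6327

(1.1021, 0.6327)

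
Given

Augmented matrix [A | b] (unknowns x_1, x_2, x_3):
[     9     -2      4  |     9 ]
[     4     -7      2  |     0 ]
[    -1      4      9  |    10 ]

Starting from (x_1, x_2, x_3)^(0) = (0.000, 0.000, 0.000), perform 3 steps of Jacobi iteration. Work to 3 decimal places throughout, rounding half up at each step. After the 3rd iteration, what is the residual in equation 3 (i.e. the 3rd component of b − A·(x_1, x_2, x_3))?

Iteration 1:
  x_1 = (9 - (-2)·0.000 - (4)·0.000) / (9) = 1.000
  x_2 = (0 - (4)·0.000 - (2)·0.000) / (-7) = 0.000
  x_3 = (10 - (-1)·0.000 - (4)·0.000) / (9) = 1.111
Iteration 2:
  x_1 = (9 - (-2)·0.000 - (4)·1.111) / (9) = 0.506
  x_2 = (0 - (4)·1.000 - (2)·1.111) / (-7) = 0.889
  x_3 = (10 - (-1)·1.000 - (4)·0.000) / (9) = 1.222
Iteration 3:
  x_1 = (9 - (-2)·0.889 - (4)·1.222) / (9) = 0.654
  x_2 = (0 - (4)·0.506 - (2)·1.222) / (-7) = 0.638
  x_3 = (10 - (-1)·0.506 - (4)·0.889) / (9) = 0.772
Residual b − A·x = (1.302, 0.306, 1.154)

1.154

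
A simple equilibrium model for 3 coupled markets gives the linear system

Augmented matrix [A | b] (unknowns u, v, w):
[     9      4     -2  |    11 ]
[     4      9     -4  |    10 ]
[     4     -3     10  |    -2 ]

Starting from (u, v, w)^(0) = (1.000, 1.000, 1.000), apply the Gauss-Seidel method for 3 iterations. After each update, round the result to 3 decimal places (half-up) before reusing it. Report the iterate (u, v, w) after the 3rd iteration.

Iteration 1:
  u = (11 - (4)·1.000 - (-2)·1.000) / (9) = 1.000
  v = (10 - (4)·1.000 - (-4)·1.000) / (9) = 1.111
  w = (-2 - (4)·1.000 - (-3)·1.111) / (10) = -0.267
Iteration 2:
  u = (11 - (4)·1.111 - (-2)·-0.267) / (9) = 0.669
  v = (10 - (4)·0.669 - (-4)·-0.267) / (9) = 0.695
  w = (-2 - (4)·0.669 - (-3)·0.695) / (10) = -0.259
Iteration 3:
  u = (11 - (4)·0.695 - (-2)·-0.259) / (9) = 0.856
  v = (10 - (4)·0.856 - (-4)·-0.259) / (9) = 0.616
  w = (-2 - (4)·0.856 - (-3)·0.616) / (10) = -0.358

(0.856, 0.616, -0.358)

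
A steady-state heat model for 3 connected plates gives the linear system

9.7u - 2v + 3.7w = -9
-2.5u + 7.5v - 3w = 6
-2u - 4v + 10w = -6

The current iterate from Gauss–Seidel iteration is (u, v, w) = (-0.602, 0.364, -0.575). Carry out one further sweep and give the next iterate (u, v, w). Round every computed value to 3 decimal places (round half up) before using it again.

(-0.633, 0.359, -0.583)

One sweep:
  u = (-9 - (-2)·0.364 - (3.7)·-0.575) / (9.7) = -0.633
  v = (6 - (-2.5)·-0.633 - (-3)·-0.575) / (7.5) = 0.359
  w = (-6 - (-2)·-0.633 - (-4)·0.359) / (10) = -0.583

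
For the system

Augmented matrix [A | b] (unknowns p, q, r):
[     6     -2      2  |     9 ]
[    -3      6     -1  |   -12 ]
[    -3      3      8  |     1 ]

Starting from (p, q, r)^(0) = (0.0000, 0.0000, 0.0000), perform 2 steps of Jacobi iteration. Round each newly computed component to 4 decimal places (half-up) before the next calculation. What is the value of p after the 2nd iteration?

Iteration 1:
  p = (9 - (-2)·0.0000 - (2)·0.0000) / (6) = 1.5000
  q = (-12 - (-3)·0.0000 - (-1)·0.0000) / (6) = -2.0000
  r = (1 - (-3)·0.0000 - (3)·0.0000) / (8) = 0.1250
Iteration 2:
  p = (9 - (-2)·-2.0000 - (2)·0.1250) / (6) = 0.7917
  q = (-12 - (-3)·1.5000 - (-1)·0.1250) / (6) = -1.2292
  r = (1 - (-3)·1.5000 - (3)·-2.0000) / (8) = 1.4375

0.7917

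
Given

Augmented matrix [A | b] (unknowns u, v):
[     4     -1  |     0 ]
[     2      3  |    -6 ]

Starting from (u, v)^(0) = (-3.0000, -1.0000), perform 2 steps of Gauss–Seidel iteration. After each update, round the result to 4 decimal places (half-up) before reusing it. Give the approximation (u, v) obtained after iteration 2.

(-0.4583, -1.6945)

Iteration 1:
  u = (0 - (-1)·-1.0000) / (4) = -0.2500
  v = (-6 - (2)·-0.2500) / (3) = -1.8333
Iteration 2:
  u = (0 - (-1)·-1.8333) / (4) = -0.4583
  v = (-6 - (2)·-0.4583) / (3) = -1.6945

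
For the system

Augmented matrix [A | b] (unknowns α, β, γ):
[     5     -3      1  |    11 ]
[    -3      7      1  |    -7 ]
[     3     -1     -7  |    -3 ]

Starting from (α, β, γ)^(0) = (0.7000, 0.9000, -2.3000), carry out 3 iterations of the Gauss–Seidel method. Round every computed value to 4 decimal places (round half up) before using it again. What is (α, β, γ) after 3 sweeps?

(1.7518, -0.4555, 1.2444)

Iteration 1:
  α = (11 - (-3)·0.9000 - (1)·-2.3000) / (5) = 3.2000
  β = (-7 - (-3)·3.2000 - (1)·-2.3000) / (7) = 0.7000
  γ = (-3 - (3)·3.2000 - (-1)·0.7000) / (-7) = 1.7000
Iteration 2:
  α = (11 - (-3)·0.7000 - (1)·1.7000) / (5) = 2.2800
  β = (-7 - (-3)·2.2800 - (1)·1.7000) / (7) = -0.2657
  γ = (-3 - (3)·2.2800 - (-1)·-0.2657) / (-7) = 1.4437
Iteration 3:
  α = (11 - (-3)·-0.2657 - (1)·1.4437) / (5) = 1.7518
  β = (-7 - (-3)·1.7518 - (1)·1.4437) / (7) = -0.4555
  γ = (-3 - (3)·1.7518 - (-1)·-0.4555) / (-7) = 1.2444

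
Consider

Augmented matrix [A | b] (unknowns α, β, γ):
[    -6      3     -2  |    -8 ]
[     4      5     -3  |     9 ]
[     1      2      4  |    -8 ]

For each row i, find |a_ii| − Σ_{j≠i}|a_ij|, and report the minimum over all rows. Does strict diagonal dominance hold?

row 1: |-6| − (3+2) = 1
row 2: |5| − (4+3) = -2
row 3: |4| − (1+2) = 1
minimum over rows = -2 → not strictly diagonally dominant

-2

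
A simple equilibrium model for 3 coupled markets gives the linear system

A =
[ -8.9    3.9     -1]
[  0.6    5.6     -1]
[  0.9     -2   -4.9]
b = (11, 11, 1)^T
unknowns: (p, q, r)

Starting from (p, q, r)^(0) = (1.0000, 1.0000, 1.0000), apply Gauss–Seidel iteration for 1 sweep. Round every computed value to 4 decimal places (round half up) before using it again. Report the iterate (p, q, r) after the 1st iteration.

(-0.9101, 2.2404, -1.2857)

Iteration 1:
  p = (11 - (3.9)·1.0000 - (-1)·1.0000) / (-8.9) = -0.9101
  q = (11 - (0.6)·-0.9101 - (-1)·1.0000) / (5.6) = 2.2404
  r = (1 - (0.9)·-0.9101 - (-2)·2.2404) / (-4.9) = -1.2857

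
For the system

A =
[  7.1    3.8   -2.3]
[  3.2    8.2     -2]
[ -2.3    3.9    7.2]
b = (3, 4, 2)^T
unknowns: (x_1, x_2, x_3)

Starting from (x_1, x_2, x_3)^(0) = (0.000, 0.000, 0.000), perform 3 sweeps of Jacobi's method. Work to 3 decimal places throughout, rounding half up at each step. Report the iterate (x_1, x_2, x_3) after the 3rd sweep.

(0.262, 0.426, 0.146)

Iteration 1:
  x_1 = (3 - (3.8)·0.000 - (-2.3)·0.000) / (7.1) = 0.423
  x_2 = (4 - (3.2)·0.000 - (-2)·0.000) / (8.2) = 0.488
  x_3 = (2 - (-2.3)·0.000 - (3.9)·0.000) / (7.2) = 0.278
Iteration 2:
  x_1 = (3 - (3.8)·0.488 - (-2.3)·0.278) / (7.1) = 0.251
  x_2 = (4 - (3.2)·0.423 - (-2)·0.278) / (8.2) = 0.391
  x_3 = (2 - (-2.3)·0.423 - (3.9)·0.488) / (7.2) = 0.149
Iteration 3:
  x_1 = (3 - (3.8)·0.391 - (-2.3)·0.149) / (7.1) = 0.262
  x_2 = (4 - (3.2)·0.251 - (-2)·0.149) / (8.2) = 0.426
  x_3 = (2 - (-2.3)·0.251 - (3.9)·0.391) / (7.2) = 0.146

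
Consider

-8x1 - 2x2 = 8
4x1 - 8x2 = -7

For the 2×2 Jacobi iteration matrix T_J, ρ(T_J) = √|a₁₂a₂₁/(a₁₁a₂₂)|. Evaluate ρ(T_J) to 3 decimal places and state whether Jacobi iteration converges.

0.354

a₁₂a₂₁/(a₁₁a₂₂) = (-2)·(4) / ((-8)·(-8)) = -0.125000
ρ = √|-0.125000| = √0.125000 = 0.354
ρ < 1, so Jacobi converges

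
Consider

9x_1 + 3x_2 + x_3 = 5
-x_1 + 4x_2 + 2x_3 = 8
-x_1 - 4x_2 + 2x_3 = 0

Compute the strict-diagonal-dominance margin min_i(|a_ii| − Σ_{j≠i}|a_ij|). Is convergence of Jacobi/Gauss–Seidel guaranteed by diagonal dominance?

row 1: |9| − (3+1) = 5
row 2: |4| − (1+2) = 1
row 3: |2| − (1+4) = -3
minimum over rows = -3 → not strictly diagonally dominant

-3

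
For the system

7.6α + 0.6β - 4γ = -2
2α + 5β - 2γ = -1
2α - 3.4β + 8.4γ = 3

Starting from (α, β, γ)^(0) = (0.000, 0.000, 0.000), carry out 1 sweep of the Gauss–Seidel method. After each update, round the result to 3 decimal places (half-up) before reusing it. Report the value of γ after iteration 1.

0.381

Iteration 1:
  α = (-2 - (0.6)·0.000 - (-4)·0.000) / (7.6) = -0.263
  β = (-1 - (2)·-0.263 - (-2)·0.000) / (5) = -0.095
  γ = (3 - (2)·-0.263 - (-3.4)·-0.095) / (8.4) = 0.381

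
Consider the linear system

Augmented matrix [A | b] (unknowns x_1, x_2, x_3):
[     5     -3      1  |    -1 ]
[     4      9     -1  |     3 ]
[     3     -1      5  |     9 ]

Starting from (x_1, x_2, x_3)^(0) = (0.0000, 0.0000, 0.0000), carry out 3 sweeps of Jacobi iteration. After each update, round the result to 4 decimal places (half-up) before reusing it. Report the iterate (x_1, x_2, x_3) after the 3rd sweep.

Iteration 1:
  x_1 = (-1 - (-3)·0.0000 - (1)·0.0000) / (5) = -0.2000
  x_2 = (3 - (4)·0.0000 - (-1)·0.0000) / (9) = 0.3333
  x_3 = (9 - (3)·0.0000 - (-1)·0.0000) / (5) = 1.8000
Iteration 2:
  x_1 = (-1 - (-3)·0.3333 - (1)·1.8000) / (5) = -0.3600
  x_2 = (3 - (4)·-0.2000 - (-1)·1.8000) / (9) = 0.6222
  x_3 = (9 - (3)·-0.2000 - (-1)·0.3333) / (5) = 1.9867
Iteration 3:
  x_1 = (-1 - (-3)·0.6222 - (1)·1.9867) / (5) = -0.2240
  x_2 = (3 - (4)·-0.3600 - (-1)·1.9867) / (9) = 0.7141
  x_3 = (9 - (3)·-0.3600 - (-1)·0.6222) / (5) = 2.1404

(-0.2240, 0.7141, 2.1404)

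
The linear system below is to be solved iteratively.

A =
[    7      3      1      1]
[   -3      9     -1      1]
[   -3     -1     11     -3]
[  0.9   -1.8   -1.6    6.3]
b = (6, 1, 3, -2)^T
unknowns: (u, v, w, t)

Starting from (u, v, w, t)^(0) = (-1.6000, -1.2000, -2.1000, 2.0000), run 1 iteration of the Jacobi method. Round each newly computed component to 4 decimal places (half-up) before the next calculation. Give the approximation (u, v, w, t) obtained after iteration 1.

(1.3857, -0.8778, 0.2727, -0.9651)

Iteration 1:
  u = (6 - (3)·-1.2000 - (1)·-2.1000 - (1)·2.0000) / (7) = 1.3857
  v = (1 - (-3)·-1.6000 - (-1)·-2.1000 - (1)·2.0000) / (9) = -0.8778
  w = (3 - (-3)·-1.6000 - (-1)·-1.2000 - (-3)·2.0000) / (11) = 0.2727
  t = (-2 - (0.9)·-1.6000 - (-1.8)·-1.2000 - (-1.6)·-2.1000) / (6.3) = -0.9651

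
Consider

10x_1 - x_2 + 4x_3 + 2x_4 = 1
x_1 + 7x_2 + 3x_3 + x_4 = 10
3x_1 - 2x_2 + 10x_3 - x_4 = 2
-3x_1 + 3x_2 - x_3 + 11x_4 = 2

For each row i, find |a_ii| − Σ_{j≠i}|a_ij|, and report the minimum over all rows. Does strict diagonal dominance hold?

2

row 1: |10| − (1+4+2) = 3
row 2: |7| − (1+3+1) = 2
row 3: |10| − (3+2+1) = 4
row 4: |11| − (3+3+1) = 4
minimum over rows = 2 → strictly diagonally dominant (convergence guaranteed)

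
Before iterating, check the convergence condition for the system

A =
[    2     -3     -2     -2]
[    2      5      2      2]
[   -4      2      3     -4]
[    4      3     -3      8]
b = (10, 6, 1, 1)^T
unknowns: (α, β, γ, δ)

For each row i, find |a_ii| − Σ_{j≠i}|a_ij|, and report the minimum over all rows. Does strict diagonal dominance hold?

row 1: |2| − (3+2+2) = -5
row 2: |5| − (2+2+2) = -1
row 3: |3| − (4+2+4) = -7
row 4: |8| − (4+3+3) = -2
minimum over rows = -7 → not strictly diagonally dominant

-7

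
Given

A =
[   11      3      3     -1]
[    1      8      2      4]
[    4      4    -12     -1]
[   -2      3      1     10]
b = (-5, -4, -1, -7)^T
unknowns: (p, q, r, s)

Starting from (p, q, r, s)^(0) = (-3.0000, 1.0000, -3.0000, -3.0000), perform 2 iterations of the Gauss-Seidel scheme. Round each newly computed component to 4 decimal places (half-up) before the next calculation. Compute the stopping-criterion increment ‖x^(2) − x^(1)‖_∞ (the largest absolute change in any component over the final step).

1.6493

Iteration 1:
  p = (-5 - (3)·1.0000 - (3)·-3.0000 - (-1)·-3.0000) / (11) = -0.1818
  q = (-4 - (1)·-0.1818 - (2)·-3.0000 - (4)·-3.0000) / (8) = 1.7727
  r = (-1 - (4)·-0.1818 - (4)·1.7727 - (-1)·-3.0000) / (-12) = 0.8636
  s = (-7 - (-2)·-0.1818 - (3)·1.7727 - (1)·0.8636) / (10) = -1.3545
Iteration 2:
  p = (-5 - (3)·1.7727 - (3)·0.8636 - (-1)·-1.3545) / (11) = -1.2967
  q = (-4 - (1)·-1.2967 - (2)·0.8636 - (4)·-1.3545) / (8) = 0.1234
  r = (-1 - (4)·-1.2967 - (4)·0.1234 - (-1)·-1.3545) / (-12) = -0.1949
  s = (-7 - (-2)·-1.2967 - (3)·0.1234 - (1)·-0.1949) / (10) = -0.9769
Change: (-1.1149, -1.6493, -1.0585, 0.3776) → max |·| = 1.6493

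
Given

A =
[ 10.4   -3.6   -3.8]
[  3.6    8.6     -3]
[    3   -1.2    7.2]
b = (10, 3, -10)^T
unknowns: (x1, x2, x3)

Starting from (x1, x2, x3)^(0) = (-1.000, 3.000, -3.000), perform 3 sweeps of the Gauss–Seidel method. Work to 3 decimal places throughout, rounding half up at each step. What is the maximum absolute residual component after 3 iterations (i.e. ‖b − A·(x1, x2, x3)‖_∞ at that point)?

Iteration 1:
  x1 = (10 - (-3.6)·3.000 - (-3.8)·-3.000) / (10.4) = 0.904
  x2 = (3 - (3.6)·0.904 - (-3)·-3.000) / (8.6) = -1.076
  x3 = (-10 - (3)·0.904 - (-1.2)·-1.076) / (7.2) = -1.945
Iteration 2:
  x1 = (10 - (-3.6)·-1.076 - (-3.8)·-1.945) / (10.4) = -0.122
  x2 = (3 - (3.6)·-0.122 - (-3)·-1.945) / (8.6) = -0.279
  x3 = (-10 - (3)·-0.122 - (-1.2)·-0.279) / (7.2) = -1.385
Iteration 3:
  x1 = (10 - (-3.6)·-0.279 - (-3.8)·-1.385) / (10.4) = 0.359
  x2 = (3 - (3.6)·0.359 - (-3)·-1.385) / (8.6) = -0.285
  x3 = (-10 - (3)·0.359 - (-1.2)·-0.285) / (7.2) = -1.586
Residual b − A·x = (-0.786, -0.599, 0.000); ∞-norm = 0.786

0.786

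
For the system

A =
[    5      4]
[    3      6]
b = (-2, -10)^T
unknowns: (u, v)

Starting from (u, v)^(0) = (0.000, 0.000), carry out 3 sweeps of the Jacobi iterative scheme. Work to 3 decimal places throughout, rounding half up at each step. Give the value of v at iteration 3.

Iteration 1:
  u = (-2 - (4)·0.000) / (5) = -0.400
  v = (-10 - (3)·0.000) / (6) = -1.667
Iteration 2:
  u = (-2 - (4)·-1.667) / (5) = 0.934
  v = (-10 - (3)·-0.400) / (6) = -1.467
Iteration 3:
  u = (-2 - (4)·-1.467) / (5) = 0.774
  v = (-10 - (3)·0.934) / (6) = -2.134

-2.134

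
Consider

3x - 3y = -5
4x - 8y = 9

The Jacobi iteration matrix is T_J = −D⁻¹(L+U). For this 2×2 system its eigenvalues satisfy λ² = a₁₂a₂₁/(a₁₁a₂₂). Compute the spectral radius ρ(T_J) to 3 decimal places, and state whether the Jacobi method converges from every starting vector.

0.707

a₁₂a₂₁/(a₁₁a₂₂) = (-3)·(4) / ((3)·(-8)) = 0.500000
ρ = √|0.500000| = √0.500000 = 0.707
ρ < 1, so Jacobi converges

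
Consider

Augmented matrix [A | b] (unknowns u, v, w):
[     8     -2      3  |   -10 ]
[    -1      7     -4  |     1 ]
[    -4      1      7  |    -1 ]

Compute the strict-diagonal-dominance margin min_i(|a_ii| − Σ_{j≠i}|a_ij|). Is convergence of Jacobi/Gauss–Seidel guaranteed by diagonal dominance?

2

row 1: |8| − (2+3) = 3
row 2: |7| − (1+4) = 2
row 3: |7| − (4+1) = 2
minimum over rows = 2 → strictly diagonally dominant (convergence guaranteed)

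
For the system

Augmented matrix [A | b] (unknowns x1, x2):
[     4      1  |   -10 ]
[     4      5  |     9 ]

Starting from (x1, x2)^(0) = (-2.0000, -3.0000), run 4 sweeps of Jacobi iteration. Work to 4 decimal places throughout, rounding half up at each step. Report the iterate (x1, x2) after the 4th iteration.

Iteration 1:
  x1 = (-10 - (1)·-3.0000) / (4) = -1.7500
  x2 = (9 - (4)·-2.0000) / (5) = 3.4000
Iteration 2:
  x1 = (-10 - (1)·3.4000) / (4) = -3.3500
  x2 = (9 - (4)·-1.7500) / (5) = 3.2000
Iteration 3:
  x1 = (-10 - (1)·3.2000) / (4) = -3.3000
  x2 = (9 - (4)·-3.3500) / (5) = 4.4800
Iteration 4:
  x1 = (-10 - (1)·4.4800) / (4) = -3.6200
  x2 = (9 - (4)·-3.3000) / (5) = 4.4400

(-3.6200, 4.4400)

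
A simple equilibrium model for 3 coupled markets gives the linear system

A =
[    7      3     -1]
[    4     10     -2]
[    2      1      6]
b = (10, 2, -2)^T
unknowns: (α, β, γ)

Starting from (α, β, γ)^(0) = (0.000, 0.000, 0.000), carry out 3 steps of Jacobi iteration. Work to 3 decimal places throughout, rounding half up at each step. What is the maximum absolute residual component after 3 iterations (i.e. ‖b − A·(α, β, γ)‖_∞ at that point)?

0.498

Iteration 1:
  α = (10 - (3)·0.000 - (-1)·0.000) / (7) = 1.429
  β = (2 - (4)·0.000 - (-2)·0.000) / (10) = 0.200
  γ = (-2 - (2)·0.000 - (1)·0.000) / (6) = -0.333
Iteration 2:
  α = (10 - (3)·0.200 - (-1)·-0.333) / (7) = 1.295
  β = (2 - (4)·1.429 - (-2)·-0.333) / (10) = -0.438
  γ = (-2 - (2)·1.429 - (1)·0.200) / (6) = -0.843
Iteration 3:
  α = (10 - (3)·-0.438 - (-1)·-0.843) / (7) = 1.496
  β = (2 - (4)·1.295 - (-2)·-0.843) / (10) = -0.487
  γ = (-2 - (2)·1.295 - (1)·-0.438) / (6) = -0.692
Residual b − A·x = (0.297, -0.498, -0.353); ∞-norm = 0.498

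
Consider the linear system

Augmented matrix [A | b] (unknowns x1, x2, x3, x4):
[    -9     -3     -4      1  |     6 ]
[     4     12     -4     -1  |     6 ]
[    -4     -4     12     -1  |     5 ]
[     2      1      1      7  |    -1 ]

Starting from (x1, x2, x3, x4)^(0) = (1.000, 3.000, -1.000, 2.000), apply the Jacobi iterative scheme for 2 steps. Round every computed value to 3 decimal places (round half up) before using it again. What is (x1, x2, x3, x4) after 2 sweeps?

(-1.598, 1.413, 0.024, -0.131)

Iteration 1:
  x1 = (6 - (-3)·3.000 - (-4)·-1.000 - (1)·2.000) / (-9) = -1.000
  x2 = (6 - (4)·1.000 - (-4)·-1.000 - (-1)·2.000) / (12) = 0.000
  x3 = (5 - (-4)·1.000 - (-4)·3.000 - (-1)·2.000) / (12) = 1.917
  x4 = (-1 - (2)·1.000 - (1)·3.000 - (1)·-1.000) / (7) = -0.714
Iteration 2:
  x1 = (6 - (-3)·0.000 - (-4)·1.917 - (1)·-0.714) / (-9) = -1.598
  x2 = (6 - (4)·-1.000 - (-4)·1.917 - (-1)·-0.714) / (12) = 1.413
  x3 = (5 - (-4)·-1.000 - (-4)·0.000 - (-1)·-0.714) / (12) = 0.024
  x4 = (-1 - (2)·-1.000 - (1)·0.000 - (1)·1.917) / (7) = -0.131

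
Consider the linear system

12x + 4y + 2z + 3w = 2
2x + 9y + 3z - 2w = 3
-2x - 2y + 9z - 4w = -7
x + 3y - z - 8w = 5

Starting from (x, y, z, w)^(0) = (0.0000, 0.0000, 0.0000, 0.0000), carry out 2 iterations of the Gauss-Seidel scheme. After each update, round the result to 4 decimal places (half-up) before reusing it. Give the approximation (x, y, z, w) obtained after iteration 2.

(0.2826, 0.4047, -0.8067, -0.3371)

Iteration 1:
  x = (2 - (4)·0.0000 - (2)·0.0000 - (3)·0.0000) / (12) = 0.1667
  y = (3 - (2)·0.1667 - (3)·0.0000 - (-2)·0.0000) / (9) = 0.2963
  z = (-7 - (-2)·0.1667 - (-2)·0.2963 - (-4)·0.0000) / (9) = -0.6749
  w = (5 - (1)·0.1667 - (3)·0.2963 - (-1)·-0.6749) / (-8) = -0.4087
Iteration 2:
  x = (2 - (4)·0.2963 - (2)·-0.6749 - (3)·-0.4087) / (12) = 0.2826
  y = (3 - (2)·0.2826 - (3)·-0.6749 - (-2)·-0.4087) / (9) = 0.4047
  z = (-7 - (-2)·0.2826 - (-2)·0.4047 - (-4)·-0.4087) / (9) = -0.8067
  w = (5 - (1)·0.2826 - (3)·0.4047 - (-1)·-0.8067) / (-8) = -0.3371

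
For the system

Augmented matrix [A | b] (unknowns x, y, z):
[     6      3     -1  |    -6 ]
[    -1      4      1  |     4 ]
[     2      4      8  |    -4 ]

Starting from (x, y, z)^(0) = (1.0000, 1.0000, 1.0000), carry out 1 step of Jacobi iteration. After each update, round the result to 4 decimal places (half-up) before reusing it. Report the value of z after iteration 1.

Iteration 1:
  x = (-6 - (3)·1.0000 - (-1)·1.0000) / (6) = -1.3333
  y = (4 - (-1)·1.0000 - (1)·1.0000) / (4) = 1.0000
  z = (-4 - (2)·1.0000 - (4)·1.0000) / (8) = -1.2500

-1.2500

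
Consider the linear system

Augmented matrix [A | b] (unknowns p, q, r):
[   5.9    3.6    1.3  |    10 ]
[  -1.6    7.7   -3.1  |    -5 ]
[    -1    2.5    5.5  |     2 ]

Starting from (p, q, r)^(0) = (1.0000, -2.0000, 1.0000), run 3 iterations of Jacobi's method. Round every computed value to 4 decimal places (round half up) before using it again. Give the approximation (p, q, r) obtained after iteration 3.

Iteration 1:
  p = (10 - (3.6)·-2.0000 - (1.3)·1.0000) / (5.9) = 2.6949
  q = (-5 - (-1.6)·1.0000 - (-3.1)·1.0000) / (7.7) = -0.0390
  r = (2 - (-1)·1.0000 - (2.5)·-2.0000) / (5.5) = 1.4545
Iteration 2:
  p = (10 - (3.6)·-0.0390 - (1.3)·1.4545) / (5.9) = 1.3982
  q = (-5 - (-1.6)·2.6949 - (-3.1)·1.4545) / (7.7) = 0.4962
  r = (2 - (-1)·2.6949 - (2.5)·-0.0390) / (5.5) = 0.8713
Iteration 3:
  p = (10 - (3.6)·0.4962 - (1.3)·0.8713) / (5.9) = 1.2002
  q = (-5 - (-1.6)·1.3982 - (-3.1)·0.8713) / (7.7) = -0.0080
  r = (2 - (-1)·1.3982 - (2.5)·0.4962) / (5.5) = 0.3923

(1.2002, -0.0080, 0.3923)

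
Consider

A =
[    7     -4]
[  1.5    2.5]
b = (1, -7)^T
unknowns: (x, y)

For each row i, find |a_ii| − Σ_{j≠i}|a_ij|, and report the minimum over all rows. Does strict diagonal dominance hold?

row 1: |7| − (4) = 3
row 2: |2.5| − (1.5) = 1
minimum over rows = 1 → strictly diagonally dominant (convergence guaranteed)

1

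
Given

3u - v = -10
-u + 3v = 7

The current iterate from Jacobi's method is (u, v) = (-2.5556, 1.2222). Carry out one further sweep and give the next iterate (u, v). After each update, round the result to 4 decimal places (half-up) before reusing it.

(-2.9259, 1.4815)

One sweep:
  u = (-10 - (-1)·1.2222) / (3) = -2.9259
  v = (7 - (-1)·-2.5556) / (3) = 1.4815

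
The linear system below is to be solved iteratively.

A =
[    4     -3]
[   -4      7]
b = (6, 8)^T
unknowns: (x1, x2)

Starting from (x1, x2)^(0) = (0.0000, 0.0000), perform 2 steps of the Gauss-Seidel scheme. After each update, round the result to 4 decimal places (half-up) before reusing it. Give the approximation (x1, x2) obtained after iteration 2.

Iteration 1:
  x1 = (6 - (-3)·0.0000) / (4) = 1.5000
  x2 = (8 - (-4)·1.5000) / (7) = 2.0000
Iteration 2:
  x1 = (6 - (-3)·2.0000) / (4) = 3.0000
  x2 = (8 - (-4)·3.0000) / (7) = 2.8571

(3.0000, 2.8571)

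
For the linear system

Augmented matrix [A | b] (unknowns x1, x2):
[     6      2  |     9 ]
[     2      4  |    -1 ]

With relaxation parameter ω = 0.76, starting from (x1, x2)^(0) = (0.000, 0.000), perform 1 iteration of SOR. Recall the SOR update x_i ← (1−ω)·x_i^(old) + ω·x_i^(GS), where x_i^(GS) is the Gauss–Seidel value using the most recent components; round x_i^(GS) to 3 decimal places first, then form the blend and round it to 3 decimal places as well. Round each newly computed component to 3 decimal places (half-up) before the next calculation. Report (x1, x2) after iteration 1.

(1.140, -0.623)

Iteration 1:
  x1: GS value = (9 - (2)·0.000) / (6) = 1.500;  x1 ← (1−ω)·0.000 + ω·1.500 = 1.140
  x2: GS value = (-1 - (2)·1.140) / (4) = -0.820;  x2 ← (1−ω)·0.000 + ω·-0.820 = -0.623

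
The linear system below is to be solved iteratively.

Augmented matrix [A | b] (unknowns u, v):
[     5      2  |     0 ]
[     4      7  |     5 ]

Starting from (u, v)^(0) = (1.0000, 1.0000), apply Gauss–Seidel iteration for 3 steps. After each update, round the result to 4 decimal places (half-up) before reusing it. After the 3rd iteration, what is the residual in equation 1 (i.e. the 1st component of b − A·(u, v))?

Iteration 1:
  u = (0 - (2)·1.0000) / (5) = -0.4000
  v = (5 - (4)·-0.4000) / (7) = 0.9429
Iteration 2:
  u = (0 - (2)·0.9429) / (5) = -0.3772
  v = (5 - (4)·-0.3772) / (7) = 0.9298
Iteration 3:
  u = (0 - (2)·0.9298) / (5) = -0.3719
  v = (5 - (4)·-0.3719) / (7) = 0.9268
Residual b − A·x = (0.0059, 0.0000)

0.0059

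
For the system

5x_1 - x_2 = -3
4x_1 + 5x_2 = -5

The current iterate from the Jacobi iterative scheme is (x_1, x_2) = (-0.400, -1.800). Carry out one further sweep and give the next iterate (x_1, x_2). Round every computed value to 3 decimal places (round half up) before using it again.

One sweep:
  x_1 = (-3 - (-1)·-1.800) / (5) = -0.960
  x_2 = (-5 - (4)·-0.400) / (5) = -0.680

(-0.960, -0.680)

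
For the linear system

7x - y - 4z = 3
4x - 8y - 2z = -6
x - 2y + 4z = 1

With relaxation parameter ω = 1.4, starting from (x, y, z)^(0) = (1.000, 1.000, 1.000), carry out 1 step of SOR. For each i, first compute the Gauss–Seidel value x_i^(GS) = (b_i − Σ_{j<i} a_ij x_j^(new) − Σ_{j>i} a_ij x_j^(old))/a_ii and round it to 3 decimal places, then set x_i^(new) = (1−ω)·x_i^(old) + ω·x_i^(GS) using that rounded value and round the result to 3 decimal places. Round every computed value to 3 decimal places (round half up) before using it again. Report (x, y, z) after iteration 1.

(1.200, 1.140, 0.328)

Iteration 1:
  x: GS value = (3 - (-1)·1.000 - (-4)·1.000) / (7) = 1.143;  x ← (1−ω)·1.000 + ω·1.143 = 1.200
  y: GS value = (-6 - (4)·1.200 - (-2)·1.000) / (-8) = 1.100;  y ← (1−ω)·1.000 + ω·1.100 = 1.140
  z: GS value = (1 - (1)·1.200 - (-2)·1.140) / (4) = 0.520;  z ← (1−ω)·1.000 + ω·0.520 = 0.328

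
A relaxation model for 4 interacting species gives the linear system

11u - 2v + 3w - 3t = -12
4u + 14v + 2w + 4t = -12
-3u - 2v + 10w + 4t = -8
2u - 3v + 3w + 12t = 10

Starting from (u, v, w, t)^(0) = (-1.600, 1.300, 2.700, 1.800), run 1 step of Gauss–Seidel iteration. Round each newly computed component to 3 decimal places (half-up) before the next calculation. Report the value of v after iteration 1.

-1.443

Iteration 1:
  u = (-12 - (-2)·1.300 - (3)·2.700 - (-3)·1.800) / (11) = -1.100
  v = (-12 - (4)·-1.100 - (2)·2.700 - (4)·1.800) / (14) = -1.443
  w = (-8 - (-3)·-1.100 - (-2)·-1.443 - (4)·1.800) / (10) = -2.139
  t = (10 - (2)·-1.100 - (-3)·-1.443 - (3)·-2.139) / (12) = 1.191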